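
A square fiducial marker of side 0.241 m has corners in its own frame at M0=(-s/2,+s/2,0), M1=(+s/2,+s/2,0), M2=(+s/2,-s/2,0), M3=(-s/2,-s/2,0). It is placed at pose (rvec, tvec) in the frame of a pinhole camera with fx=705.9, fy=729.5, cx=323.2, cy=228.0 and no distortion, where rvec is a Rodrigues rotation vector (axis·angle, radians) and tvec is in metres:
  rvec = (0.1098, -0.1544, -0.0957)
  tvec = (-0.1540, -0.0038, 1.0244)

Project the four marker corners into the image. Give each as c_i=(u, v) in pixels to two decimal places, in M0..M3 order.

Intrinsics K: fx=705.9, fy=729.5, cx=323.2, cy=228.0
Marker side s = 0.241 m; corners in marker frame (Z=0):
  M0 = (-0.1205, +0.1205, 0)
  M1 = (+0.1205, +0.1205, 0)
  M2 = (+0.1205, -0.1205, 0)
  M3 = (-0.1205, -0.1205, 0)
rvec = (0.1098, -0.1544, -0.0957), |rvec| = θ = 0.21226 rad = 12.162°
Rodrigues: sinθ=0.21067, 1−cosθ=0.02244; R = I + sinθ·[k]× + (1−cosθ)·[k]×²:
    [+0.98356 +0.08654 -0.15848]
    [-0.10343 +0.98943 -0.10162]
    [+0.14801 +0.11634 +0.98212]
t = (-0.1540, -0.0038, 1.0244) m
M0: Pc = R·M0+t = (-0.26209, +0.12789, +1.02058); u = 705.9·(-0.26209)/1.02058 + 323.2 = 141.9210, v = 729.5·(+0.12789)/1.02058 + 228.0 = 319.4139
M1: Pc = R·M1+t = (-0.02505, +0.10296, +1.05625); u = 705.9·(-0.02505)/1.05625 + 323.2 = 306.4571, v = 729.5·(+0.10296)/1.05625 + 228.0 = 299.1116
M2: Pc = R·M2+t = (-0.04591, -0.13549, +1.02822); u = 705.9·(-0.04591)/1.02822 + 323.2 = 291.6825, v = 729.5·(-0.13549)/1.02822 + 228.0 = 131.8727
M3: Pc = R·M3+t = (-0.28295, -0.11056, +0.99255); u = 705.9·(-0.28295)/0.99255 + 323.2 = 121.9676, v = 729.5·(-0.11056)/0.99255 + 228.0 = 146.7382

c0=(141.92, 319.41) c1=(306.46, 299.11) c2=(291.68, 131.87) c3=(121.97, 146.74)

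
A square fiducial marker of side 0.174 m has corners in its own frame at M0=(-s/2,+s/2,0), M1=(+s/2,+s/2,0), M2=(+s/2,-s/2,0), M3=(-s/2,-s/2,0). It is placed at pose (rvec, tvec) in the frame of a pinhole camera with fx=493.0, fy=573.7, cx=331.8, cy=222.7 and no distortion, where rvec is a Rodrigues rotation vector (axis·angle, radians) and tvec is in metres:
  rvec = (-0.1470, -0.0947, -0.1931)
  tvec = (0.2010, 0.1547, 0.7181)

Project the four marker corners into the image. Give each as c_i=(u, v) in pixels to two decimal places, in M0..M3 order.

Intrinsics K: fx=493.0, fy=573.7, cx=331.8, cy=222.7
Marker side s = 0.174 m; corners in marker frame (Z=0):
  M0 = (-0.0870, +0.0870, 0)
  M1 = (+0.0870, +0.0870, 0)
  M2 = (+0.0870, -0.0870, 0)
  M3 = (-0.0870, -0.0870, 0)
rvec = (-0.1470, -0.0947, -0.1931), |rvec| = θ = 0.26051 rad = 14.926°
Rodrigues: sinθ=0.25757, 1−cosθ=0.03374; R = I + sinθ·[k]× + (1−cosθ)·[k]×²:
    [+0.97700 +0.19784 -0.07952]
    [-0.18400 +0.97072 +0.15443]
    [+0.10775 -0.13625 +0.98480]
t = (0.2010, 0.1547, 0.7181) m
M0: Pc = R·M0+t = (+0.13321, +0.25516, +0.69687); u = 493.0·(+0.13321)/0.69687 + 331.8 = 426.0413, v = 573.7·(+0.25516)/0.69687 + 222.7 = 432.7609
M1: Pc = R·M1+t = (+0.30321, +0.22314, +0.71562); u = 493.0·(+0.30321)/0.71562 + 331.8 = 540.6865, v = 573.7·(+0.22314)/0.71562 + 222.7 = 401.5909
M2: Pc = R·M2+t = (+0.26879, +0.05424, +0.73933); u = 493.0·(+0.26879)/0.73933 + 331.8 = 511.0329, v = 573.7·(+0.05424)/0.73933 + 222.7 = 264.7884
M3: Pc = R·M3+t = (+0.09879, +0.08626, +0.72058); u = 493.0·(+0.09879)/0.72058 + 331.8 = 399.3881, v = 573.7·(+0.08626)/0.72058 + 222.7 = 291.3737

c0=(426.04, 432.76) c1=(540.69, 401.59) c2=(511.03, 264.79) c3=(399.39, 291.37)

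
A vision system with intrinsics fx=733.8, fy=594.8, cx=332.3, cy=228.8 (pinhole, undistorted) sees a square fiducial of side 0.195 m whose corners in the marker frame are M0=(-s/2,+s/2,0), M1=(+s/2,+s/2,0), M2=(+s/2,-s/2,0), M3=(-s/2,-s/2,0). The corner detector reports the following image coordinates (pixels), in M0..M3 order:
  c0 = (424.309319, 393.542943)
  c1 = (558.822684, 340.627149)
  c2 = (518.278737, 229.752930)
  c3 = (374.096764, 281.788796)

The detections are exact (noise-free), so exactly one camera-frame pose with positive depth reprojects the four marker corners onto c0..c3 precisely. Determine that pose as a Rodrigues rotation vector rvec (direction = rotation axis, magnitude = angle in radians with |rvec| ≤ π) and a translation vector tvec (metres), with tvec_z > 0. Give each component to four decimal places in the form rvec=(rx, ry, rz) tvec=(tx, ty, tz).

Intrinsics K: fx=733.8, fy=594.8, cx=332.3, cy=228.8
Marker side s = 0.195 m; corners in marker frame (Z=0):
  M0 = (-0.0975, +0.0975, 0)
  M1 = (+0.0975, +0.0975, 0)
  M2 = (+0.0975, -0.0975, 0)
  M3 = (-0.0975, -0.0975, 0)
Detected image corners:
  c0 = (424.309319, 393.542943) px
  c1 = (558.822684, 340.627149) px
  c2 = (518.278737, 229.752930) px
  c3 = (374.096764, 281.788796) px
Planar DLT: solve 8×8 A·h = b for H (H[2,2]=1):
  H  [+798.54574 +371.53861 +470.76052]
  H  [-212.94083 +663.30275 +312.57785]
  H  [+0.18056 +0.29702 +1.00000]
B = K⁻¹H; ‖b₁‖=1.108287, ‖b₂‖=1.108287; λ = 2/(‖b₁‖+‖b₂‖) = 0.902293, sign → tz>0 ⇒ λ=+0.902293
r₁ = λ·B[:,0] = (+0.90813,-0.38569,+0.16292); r₂ = λ·B[:,1] = (+0.33549,+0.90312,+0.26800)
r₃ = r₁×r₂ = (-0.25050,-0.18872,+0.94954); SVD([r₁ r₂ r₃]) → R = UVᵀ:
  R  [+0.90813 +0.33549 -0.25050]
  R  [-0.38569 +0.90312 -0.18872]
  R  [+0.16292 +0.26800 +0.94954]
t = (+0.17025, +0.12709, +0.90229) m
tr R = 2.760792; θ = arccos((tr R − 1)/2) = 0.494099 rad = 28.310°
axis k = ((R−Rᵀ)₃₂, (R−Rᵀ)₁₃, (R−Rᵀ)₂₁) / (2 sinθ) = (+0.481530, -0.435875, -0.760356)
rvec = θ·k = (+0.237924, -0.215366, -0.375692)

rvec=(0.2379, -0.2154, -0.3757) tvec=(0.1703, 0.1271, 0.9023)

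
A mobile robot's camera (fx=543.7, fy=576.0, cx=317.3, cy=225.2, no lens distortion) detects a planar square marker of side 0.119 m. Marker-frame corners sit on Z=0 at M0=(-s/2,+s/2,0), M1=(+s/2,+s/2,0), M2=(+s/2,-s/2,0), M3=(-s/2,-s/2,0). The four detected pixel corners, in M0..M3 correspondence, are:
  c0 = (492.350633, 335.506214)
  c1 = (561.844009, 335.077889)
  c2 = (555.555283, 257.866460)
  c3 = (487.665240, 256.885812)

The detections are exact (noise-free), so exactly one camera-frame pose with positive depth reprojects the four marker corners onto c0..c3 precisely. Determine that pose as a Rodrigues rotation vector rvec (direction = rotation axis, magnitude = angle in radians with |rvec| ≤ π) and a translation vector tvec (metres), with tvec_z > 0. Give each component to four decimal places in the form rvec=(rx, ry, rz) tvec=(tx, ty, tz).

Intrinsics K: fx=543.7, fy=576.0, cx=317.3, cy=225.2
Marker side s = 0.119 m; corners in marker frame (Z=0):
  M0 = (-0.0595, +0.0595, 0)
  M1 = (+0.0595, +0.0595, 0)
  M2 = (+0.0595, -0.0595, 0)
  M3 = (-0.0595, -0.0595, 0)
Detected image corners:
  c0 = (492.350633, 335.506214) px
  c1 = (561.844009, 335.077889) px
  c2 = (555.555283, 257.866460) px
  c3 = (487.665240, 256.885812) px
Planar DLT: solve 8×8 A·h = b for H (H[2,2]=1):
  H  [+657.22579 -63.07308 +524.63183]
  H  [+47.64385 +592.96347 +295.85242]
  H  [+0.15270 -0.20834 +1.00000]
B = K⁻¹H; ‖b₁‖=1.130287, ‖b₂‖=1.130287; λ = 2/(‖b₁‖+‖b₂‖) = 0.884731, sign → tz>0 ⇒ λ=+0.884731
r₁ = λ·B[:,0] = (+0.99062,+0.02036,+0.13510); r₂ = λ·B[:,1] = (+0.00494,+0.98285,-0.18433)
r₃ = r₁×r₂ = (-0.13653,+0.18326,+0.97354); SVD([r₁ r₂ r₃]) → R = UVᵀ:
  R  [+0.99062 +0.00494 -0.13653]
  R  [+0.02036 +0.98285 +0.18326]
  R  [+0.13510 -0.18433 +0.97354]
t = (+0.33738, +0.10852, +0.88473) m
tr R = 2.947012; θ = arccos((tr R − 1)/2) = 0.230702 rad = 13.218°
axis k = ((R−Rᵀ)₃₂, (R−Rᵀ)₁₃, (R−Rᵀ)₂₁) / (2 sinθ) = (-0.803787, -0.593961, +0.033730)
rvec = θ·k = (-0.185435, -0.137028, +0.007782)

rvec=(-0.1854, -0.1370, 0.0078) tvec=(0.3374, 0.1085, 0.8847)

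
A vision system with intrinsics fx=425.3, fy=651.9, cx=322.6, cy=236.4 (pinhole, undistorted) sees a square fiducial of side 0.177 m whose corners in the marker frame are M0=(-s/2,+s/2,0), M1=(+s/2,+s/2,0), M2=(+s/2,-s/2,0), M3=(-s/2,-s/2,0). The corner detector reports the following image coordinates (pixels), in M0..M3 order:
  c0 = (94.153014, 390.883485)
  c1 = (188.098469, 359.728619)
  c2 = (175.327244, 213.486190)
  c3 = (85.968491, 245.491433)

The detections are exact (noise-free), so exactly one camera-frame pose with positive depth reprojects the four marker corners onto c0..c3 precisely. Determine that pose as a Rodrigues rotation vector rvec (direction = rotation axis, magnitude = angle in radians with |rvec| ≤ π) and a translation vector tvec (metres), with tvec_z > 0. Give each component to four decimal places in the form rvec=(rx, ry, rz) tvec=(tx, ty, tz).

rvec=(-0.2040, 0.0942, -0.2130) tvec=(-0.3407, 0.0764, 0.7741)

Intrinsics K: fx=425.3, fy=651.9, cx=322.6, cy=236.4
Marker side s = 0.177 m; corners in marker frame (Z=0):
  M0 = (-0.0885, +0.0885, 0)
  M1 = (+0.0885, +0.0885, 0)
  M2 = (+0.0885, -0.0885, 0)
  M3 = (-0.0885, -0.0885, 0)
Detected image corners:
  c0 = (94.153014, 390.883485) px
  c1 = (188.098469, 359.728619) px
  c2 = (175.327244, 213.486190) px
  c3 = (85.968491, 245.491433) px
Planar DLT: solve 8×8 A·h = b for H (H[2,2]=1):
  H  [+505.00753 +22.09897 +135.38785]
  H  [-206.26839 +741.48457 +300.76931]
  H  [-0.09191 -0.27223 +1.00000]
B = K⁻¹H; ‖b₁‖=1.291880, ‖b₂‖=1.291880; λ = 2/(‖b₁‖+‖b₂‖) = 0.774066, sign → tz>0 ⇒ λ=+0.774066
r₁ = λ·B[:,0] = (+0.97310,-0.21912,-0.07114); r₂ = λ·B[:,1] = (+0.20006,+0.95685,-0.21073)
r₃ = r₁×r₂ = (+0.11425,+0.19082,+0.97495); SVD([r₁ r₂ r₃]) → R = UVᵀ:
  R  [+0.97310 +0.20006 +0.11425]
  R  [-0.21912 +0.95685 +0.19082]
  R  [-0.07114 -0.21073 +0.97495]
t = (-0.34073, +0.07643, +0.77407) m
tr R = 2.904907; θ = arccos((tr R − 1)/2) = 0.309606 rad = 17.739°
axis k = ((R−Rᵀ)₃₂, (R−Rᵀ)₁₃, (R−Rᵀ)₂₁) / (2 sinθ) = (-0.658962, +0.304231, -0.687905)
rvec = θ·k = (-0.204018, +0.094192, -0.212979)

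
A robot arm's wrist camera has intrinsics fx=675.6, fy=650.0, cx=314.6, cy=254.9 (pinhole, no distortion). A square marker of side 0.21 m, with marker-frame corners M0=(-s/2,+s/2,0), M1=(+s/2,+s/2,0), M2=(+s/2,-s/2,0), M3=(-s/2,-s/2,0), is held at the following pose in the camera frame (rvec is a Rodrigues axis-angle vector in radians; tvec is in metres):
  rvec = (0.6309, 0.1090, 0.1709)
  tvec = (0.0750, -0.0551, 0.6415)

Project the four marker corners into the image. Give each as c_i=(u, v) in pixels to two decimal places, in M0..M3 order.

Intrinsics K: fx=675.6, fy=650.0, cx=314.6, cy=254.9
Marker side s = 0.21 m; corners in marker frame (Z=0):
  M0 = (-0.1050, +0.1050, 0)
  M1 = (+0.1050, +0.1050, 0)
  M2 = (+0.1050, -0.1050, 0)
  M3 = (-0.1050, -0.1050, 0)
rvec = (0.6309, 0.1090, 0.1709), |rvec| = θ = 0.66266 rad = 37.968°
Rodrigues: sinθ=0.61522, 1−cosθ=0.21164; R = I + sinθ·[k]× + (1−cosθ)·[k]×²:
    [+0.98020 -0.12552 +0.15316]
    [+0.19181 +0.79408 -0.57675]
    [-0.04923 +0.59471 +0.80243]
t = (0.0750, -0.0551, 0.6415) m
M0: Pc = R·M0+t = (-0.04110, +0.00814, +0.70911); u = 675.6·(-0.04110)/0.70911 + 314.6 = 275.4422, v = 650.0·(+0.00814)/0.70911 + 254.9 = 262.3604
M1: Pc = R·M1+t = (+0.16474, +0.04842, +0.69878); u = 675.6·(+0.16474)/0.69878 + 314.6 = 473.8774, v = 650.0·(+0.04842)/0.69878 + 254.9 = 299.9389
M2: Pc = R·M2+t = (+0.19110, -0.11834, +0.57389); u = 675.6·(+0.19110)/0.57389 + 314.6 = 539.5701, v = 650.0·(-0.11834)/0.57389 + 254.9 = 120.8661
M3: Pc = R·M3+t = (-0.01474, -0.15862, +0.58422); u = 675.6·(-0.01474)/0.58422 + 314.6 = 297.5534, v = 650.0·(-0.15862)/0.58422 + 254.9 = 78.4233

c0=(275.44, 262.36) c1=(473.88, 299.94) c2=(539.57, 120.87) c3=(297.55, 78.42)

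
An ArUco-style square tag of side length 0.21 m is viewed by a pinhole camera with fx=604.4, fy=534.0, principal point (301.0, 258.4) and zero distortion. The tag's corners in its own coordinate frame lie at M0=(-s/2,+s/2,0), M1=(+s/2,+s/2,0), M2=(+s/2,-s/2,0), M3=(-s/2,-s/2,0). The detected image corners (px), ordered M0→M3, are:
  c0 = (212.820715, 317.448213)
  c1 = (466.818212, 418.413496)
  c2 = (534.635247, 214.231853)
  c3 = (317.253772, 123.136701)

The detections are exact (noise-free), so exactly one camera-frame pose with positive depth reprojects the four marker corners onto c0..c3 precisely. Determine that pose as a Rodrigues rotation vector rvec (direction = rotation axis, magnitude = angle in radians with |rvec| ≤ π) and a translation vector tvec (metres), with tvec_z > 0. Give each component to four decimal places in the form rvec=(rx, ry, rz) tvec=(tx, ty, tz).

rvec=(-0.3338, -0.1242, 0.4175) tvec=(0.0697, 0.0028, 0.4878)

Intrinsics K: fx=604.4, fy=534.0, cx=301.0, cy=258.4
Marker side s = 0.21 m; corners in marker frame (Z=0):
  M0 = (-0.1050, +0.1050, 0)
  M1 = (+0.1050, +0.1050, 0)
  M2 = (+0.1050, -0.1050, 0)
  M3 = (-0.1050, -0.1050, 0)
Detected image corners:
  c0 = (212.820715, 317.448213) px
  c1 = (466.818212, 418.413496) px
  c2 = (534.635247, 214.231853) px
  c3 = (317.253772, 123.136701) px
Planar DLT: solve 8×8 A·h = b for H (H[2,2]=1):
  H  [+1155.18412 -678.08008 +387.32700]
  H  [+483.08105 +760.61261 +261.47839]
  H  [+0.10260 -0.70231 +1.00000]
B = K⁻¹H; ‖b₁‖=2.049849, ‖b₂‖=2.049849; λ = 2/(‖b₁‖+‖b₂‖) = 0.487841, sign → tz>0 ⇒ λ=+0.487841
r₁ = λ·B[:,0] = (+0.90748,+0.41710,+0.05005); r₂ = λ·B[:,1] = (-0.37669,+0.86065,-0.34261)
r₃ = r₁×r₂ = (-0.18598,+0.29206,+0.93814); SVD([r₁ r₂ r₃]) → R = UVᵀ:
  R  [+0.90748 -0.37669 -0.18598]
  R  [+0.41710 +0.86065 +0.29206]
  R  [+0.05005 -0.34261 +0.93814]
t = (+0.06968, +0.00281, +0.48784) m
tr R = 2.706276; θ = arccos((tr R − 1)/2) = 0.548826 rad = 31.445°
axis k = ((R−Rᵀ)₃₂, (R−Rᵀ)₁₃, (R−Rᵀ)₂₁) / (2 sinθ) = (-0.608292, -0.226220, +0.760793)
rvec = θ·k = (-0.333846, -0.124156, +0.417542)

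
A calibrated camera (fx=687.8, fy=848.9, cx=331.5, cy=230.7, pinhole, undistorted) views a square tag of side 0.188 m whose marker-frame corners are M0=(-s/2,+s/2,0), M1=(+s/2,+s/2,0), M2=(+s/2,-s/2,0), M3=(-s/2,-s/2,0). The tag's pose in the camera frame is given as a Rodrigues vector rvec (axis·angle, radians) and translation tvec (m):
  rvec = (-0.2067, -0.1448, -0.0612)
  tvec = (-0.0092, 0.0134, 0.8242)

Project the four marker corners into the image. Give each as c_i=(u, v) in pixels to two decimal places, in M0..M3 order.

Intrinsics K: fx=687.8, fy=848.9, cx=331.5, cy=230.7
Marker side s = 0.188 m; corners in marker frame (Z=0):
  M0 = (-0.0940, +0.0940, 0)
  M1 = (+0.0940, +0.0940, 0)
  M2 = (+0.0940, -0.0940, 0)
  M3 = (-0.0940, -0.0940, 0)
rvec = (-0.2067, -0.1448, -0.0612), |rvec| = θ = 0.25969 rad = 14.879°
Rodrigues: sinθ=0.25678, 1−cosθ=0.03353; R = I + sinθ·[k]× + (1−cosθ)·[k]×²:
    [+0.98771 +0.07540 -0.13689]
    [-0.04563 +0.97690 +0.20879]
    [+0.14947 -0.19998 +0.96833]
t = (-0.0092, 0.0134, 0.8242) m
M0: Pc = R·M0+t = (-0.09496, +0.10952, +0.79135); u = 687.8·(-0.09496)/0.79135 + 331.5 = 248.9678, v = 848.9·(+0.10952)/0.79135 + 230.7 = 348.1819
M1: Pc = R·M1+t = (+0.09073, +0.10094, +0.81945); u = 687.8·(+0.09073)/0.81945 + 331.5 = 407.6553, v = 848.9·(+0.10094)/0.81945 + 230.7 = 335.2660
M2: Pc = R·M2+t = (+0.07656, -0.08272, +0.85705); u = 687.8·(+0.07656)/0.85705 + 331.5 = 392.9394, v = 848.9·(-0.08272)/0.85705 + 230.7 = 148.7687
M3: Pc = R·M3+t = (-0.10913, -0.07414, +0.82895); u = 687.8·(-0.10913)/0.82895 + 331.5 = 240.9501, v = 848.9·(-0.07414)/0.82895 + 230.7 = 154.7769

c0=(248.97, 348.18) c1=(407.66, 335.27) c2=(392.94, 148.77) c3=(240.95, 154.78)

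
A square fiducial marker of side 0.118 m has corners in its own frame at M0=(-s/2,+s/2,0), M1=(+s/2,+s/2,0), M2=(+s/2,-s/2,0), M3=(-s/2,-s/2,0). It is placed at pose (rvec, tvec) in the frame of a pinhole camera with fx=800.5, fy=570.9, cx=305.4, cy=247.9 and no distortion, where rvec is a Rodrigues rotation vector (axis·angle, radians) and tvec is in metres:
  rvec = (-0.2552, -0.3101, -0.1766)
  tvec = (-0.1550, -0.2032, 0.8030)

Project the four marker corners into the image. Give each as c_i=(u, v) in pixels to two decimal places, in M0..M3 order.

Intrinsics K: fx=800.5, fy=570.9, cx=305.4, cy=247.9
Marker side s = 0.118 m; corners in marker frame (Z=0):
  M0 = (-0.0590, +0.0590, 0)
  M1 = (+0.0590, +0.0590, 0)
  M2 = (+0.0590, -0.0590, 0)
  M3 = (-0.0590, -0.0590, 0)
rvec = (-0.2552, -0.3101, -0.1766), |rvec| = θ = 0.43872 rad = 25.137°
Rodrigues: sinθ=0.42478, 1−cosθ=0.09470; R = I + sinθ·[k]× + (1−cosθ)·[k]×²:
    [+0.93734 +0.20993 -0.27807]
    [-0.13205 +0.95261 +0.27404]
    [+0.32242 -0.22015 +0.92064]
t = (-0.1550, -0.2032, 0.8030) m
M0: Pc = R·M0+t = (-0.19792, -0.13920, +0.77099); u = 800.5·(-0.19792)/0.77099 + 305.4 = 99.9068, v = 570.9·(-0.13920)/0.77099 + 247.9 = 144.8218
M1: Pc = R·M1+t = (-0.08731, -0.15479, +0.80903); u = 800.5·(-0.08731)/0.80903 + 305.4 = 219.0098, v = 570.9·(-0.15479)/0.80903 + 247.9 = 138.6736
M2: Pc = R·M2+t = (-0.11208, -0.26720, +0.83501); u = 800.5·(-0.11208)/0.83501 + 305.4 = 197.9498, v = 570.9·(-0.26720)/0.83501 + 247.9 = 65.2179
M3: Pc = R·M3+t = (-0.22269, -0.25161, +0.79697); u = 800.5·(-0.22269)/0.79697 + 305.4 = 81.7237, v = 570.9·(-0.25161)/0.79697 + 247.9 = 67.6590

c0=(99.91, 144.82) c1=(219.01, 138.67) c2=(197.95, 65.22) c3=(81.72, 67.66)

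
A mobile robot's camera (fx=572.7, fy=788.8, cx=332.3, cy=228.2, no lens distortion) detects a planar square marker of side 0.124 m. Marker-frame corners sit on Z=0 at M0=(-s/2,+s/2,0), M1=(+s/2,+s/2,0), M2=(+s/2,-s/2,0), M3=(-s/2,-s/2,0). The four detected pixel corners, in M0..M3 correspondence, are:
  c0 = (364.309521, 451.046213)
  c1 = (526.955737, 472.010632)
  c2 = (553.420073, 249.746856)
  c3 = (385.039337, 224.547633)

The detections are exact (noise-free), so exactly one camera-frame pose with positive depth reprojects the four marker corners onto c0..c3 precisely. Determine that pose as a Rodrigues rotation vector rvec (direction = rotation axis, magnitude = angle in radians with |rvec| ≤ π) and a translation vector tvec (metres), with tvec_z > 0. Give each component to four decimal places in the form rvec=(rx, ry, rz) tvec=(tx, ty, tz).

rvec=(0.1281, -0.0444, 0.1105) tvec=(0.0924, 0.0659, 0.4213)

Intrinsics K: fx=572.7, fy=788.8, cx=332.3, cy=228.2
Marker side s = 0.124 m; corners in marker frame (Z=0):
  M0 = (-0.0620, +0.0620, 0)
  M1 = (+0.0620, +0.0620, 0)
  M2 = (+0.0620, -0.0620, 0)
  M3 = (-0.0620, -0.0620, 0)
Detected image corners:
  c0 = (364.309521, 451.046213) px
  c1 = (526.955737, 472.010632) px
  c2 = (553.420073, 249.746856) px
  c3 = (385.039337, 224.547633) px
Planar DLT: solve 8×8 A·h = b for H (H[2,2]=1):
  H  [+1390.01934 -54.72738 +457.83840]
  H  [+228.33579 +1913.06538 +351.48909]
  H  [+0.12168 +0.29676 +1.00000]
B = K⁻¹H; ‖b₁‖=2.373332, ‖b₂‖=2.373332; λ = 2/(‖b₁‖+‖b₂‖) = 0.421349, sign → tz>0 ⇒ λ=+0.421349
r₁ = λ·B[:,0] = (+0.99292,+0.10714,+0.05127); r₂ = λ·B[:,1] = (-0.11282,+0.98572,+0.12504)
r₃ = r₁×r₂ = (-0.03714,-0.12994,+0.99083); SVD([r₁ r₂ r₃]) → R = UVᵀ:
  R  [+0.99292 -0.11282 -0.03714]
  R  [+0.10714 +0.98572 -0.12994]
  R  [+0.05127 +0.12504 +0.99083]
t = (+0.09236, +0.06586, +0.42135) m
tr R = 2.969465; θ = arccos((tr R − 1)/2) = 0.174966 rad = 10.025°
axis k = ((R−Rᵀ)₃₂, (R−Rᵀ)₁₃, (R−Rᵀ)₂₁) / (2 sinθ) = (+0.732375, -0.253938, +0.631777)
rvec = θ·k = (+0.128140, -0.044430, +0.110539)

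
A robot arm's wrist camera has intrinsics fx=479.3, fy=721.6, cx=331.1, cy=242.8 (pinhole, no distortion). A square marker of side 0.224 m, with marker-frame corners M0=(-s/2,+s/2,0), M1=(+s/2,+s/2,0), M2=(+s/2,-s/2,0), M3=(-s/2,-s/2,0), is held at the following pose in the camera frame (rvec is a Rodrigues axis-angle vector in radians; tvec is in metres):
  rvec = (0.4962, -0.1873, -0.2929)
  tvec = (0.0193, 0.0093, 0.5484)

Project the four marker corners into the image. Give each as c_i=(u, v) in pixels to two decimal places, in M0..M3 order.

c0=(282.22, 412.47) c1=(448.33, 321.81) c2=(425.01, 70.55) c3=(219.66, 169.66)

Intrinsics K: fx=479.3, fy=721.6, cx=331.1, cy=242.8
Marker side s = 0.224 m; corners in marker frame (Z=0):
  M0 = (-0.1120, +0.1120, 0)
  M1 = (+0.1120, +0.1120, 0)
  M2 = (+0.1120, -0.1120, 0)
  M3 = (-0.1120, -0.1120, 0)
rvec = (0.4962, -0.1873, -0.2929), |rvec| = θ = 0.60588 rad = 34.714°
Rodrigues: sinθ=0.56948, 1−cosθ=0.17800; R = I + sinθ·[k]× + (1−cosθ)·[k]×²:
    [+0.94139 +0.23024 -0.24652]
    [-0.32037 +0.83901 -0.43979]
    [+0.10558 +0.49300 +0.86360]
t = (0.0193, 0.0093, 0.5484) m
M0: Pc = R·M0+t = (-0.06035, +0.13915, +0.59179); u = 479.3·(-0.06035)/0.59179 + 331.1 = 282.2227, v = 721.6·(+0.13915)/0.59179 + 242.8 = 412.4739
M1: Pc = R·M1+t = (+0.15052, +0.06739, +0.61544); u = 479.3·(+0.15052)/0.61544 + 331.1 = 448.3260, v = 721.6·(+0.06739)/0.61544 + 242.8 = 321.8121
M2: Pc = R·M2+t = (+0.09895, -0.12055, +0.50501); u = 479.3·(+0.09895)/0.50501 + 331.1 = 425.0114, v = 721.6·(-0.12055)/0.50501 + 242.8 = 70.5463
M3: Pc = R·M3+t = (-0.11192, -0.04879, +0.48136); u = 479.3·(-0.11192)/0.48136 + 331.1 = 219.6562, v = 721.6·(-0.04879)/0.48136 + 242.8 = 169.6626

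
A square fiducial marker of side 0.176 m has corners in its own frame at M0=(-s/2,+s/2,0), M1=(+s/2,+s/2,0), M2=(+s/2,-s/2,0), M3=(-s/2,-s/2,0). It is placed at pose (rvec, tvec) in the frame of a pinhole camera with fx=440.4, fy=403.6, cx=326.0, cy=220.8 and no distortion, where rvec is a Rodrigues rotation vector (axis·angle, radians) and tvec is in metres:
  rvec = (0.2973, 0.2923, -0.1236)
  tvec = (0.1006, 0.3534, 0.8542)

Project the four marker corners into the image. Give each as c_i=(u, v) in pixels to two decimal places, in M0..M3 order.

c0=(341.22, 418.78) c1=(428.69, 424.69) c2=(419.10, 352.90) c3=(327.37, 351.10)

Intrinsics K: fx=440.4, fy=403.6, cx=326.0, cy=220.8
Marker side s = 0.176 m; corners in marker frame (Z=0):
  M0 = (-0.0880, +0.0880, 0)
  M1 = (+0.0880, +0.0880, 0)
  M2 = (+0.0880, -0.0880, 0)
  M3 = (-0.0880, -0.0880, 0)
rvec = (0.2973, 0.2923, -0.1236), |rvec| = θ = 0.43486 rad = 24.916°
Rodrigues: sinθ=0.42128, 1−cosθ=0.09307; R = I + sinθ·[k]× + (1−cosθ)·[k]×²:
    [+0.95043 +0.16251 +0.26509]
    [-0.07697 +0.94898 -0.30580]
    [-0.30126 +0.27024 +0.91445]
t = (0.1006, 0.3534, 0.8542) m
M0: Pc = R·M0+t = (+0.03126, +0.44368, +0.90449); u = 440.4·(+0.03126)/0.90449 + 326.0 = 341.2221, v = 403.6·(+0.44368)/0.90449 + 220.8 = 418.7794
M1: Pc = R·M1+t = (+0.19854, +0.43014, +0.85147); u = 440.4·(+0.19854)/0.85147 + 326.0 = 428.6889, v = 403.6·(+0.43014)/0.85147 + 220.8 = 424.6864
M2: Pc = R·M2+t = (+0.16994, +0.26312, +0.80391); u = 440.4·(+0.16994)/0.80391 + 326.0 = 419.0955, v = 403.6·(+0.26312)/0.80391 + 220.8 = 352.8968
M3: Pc = R·M3+t = (+0.00266, +0.27666, +0.85693); u = 440.4·(+0.00266)/0.85693 + 326.0 = 327.3676, v = 403.6·(+0.27666)/0.85693 + 220.8 = 351.1039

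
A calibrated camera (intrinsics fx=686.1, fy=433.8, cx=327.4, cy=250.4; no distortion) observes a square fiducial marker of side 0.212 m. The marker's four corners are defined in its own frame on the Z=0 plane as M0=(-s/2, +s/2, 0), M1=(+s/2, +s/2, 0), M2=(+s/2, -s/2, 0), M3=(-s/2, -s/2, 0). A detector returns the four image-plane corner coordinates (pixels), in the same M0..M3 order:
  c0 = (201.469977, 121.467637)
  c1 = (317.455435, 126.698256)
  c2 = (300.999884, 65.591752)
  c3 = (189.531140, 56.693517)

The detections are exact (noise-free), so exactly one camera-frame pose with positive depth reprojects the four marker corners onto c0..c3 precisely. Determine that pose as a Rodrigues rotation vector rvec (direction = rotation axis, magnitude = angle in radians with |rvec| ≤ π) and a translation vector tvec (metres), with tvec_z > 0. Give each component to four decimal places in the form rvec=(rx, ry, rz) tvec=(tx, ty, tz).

Intrinsics K: fx=686.1, fy=433.8, cx=327.4, cy=250.4
Marker side s = 0.212 m; corners in marker frame (Z=0):
  M0 = (-0.1060, +0.1060, 0)
  M1 = (+0.1060, +0.1060, 0)
  M2 = (+0.1060, -0.1060, 0)
  M3 = (-0.1060, -0.1060, 0)
Detected image corners:
  c0 = (201.469977, 121.467637) px
  c1 = (317.455435, 126.698256) px
  c2 = (300.999884, 65.591752) px
  c3 = (189.531140, 56.693517) px
Planar DLT: solve 8×8 A·h = b for H (H[2,2]=1):
  H  [+611.92828 +10.57547 +254.00380]
  H  [+61.32164 +275.79381 +91.97526]
  H  [+0.30010 -0.22480 +1.00000]
B = K⁻¹H; ‖b₁‖=0.807224, ‖b₂‖=0.807224; λ = 2/(‖b₁‖+‖b₂‖) = 1.238813, sign → tz>0 ⇒ λ=+1.238813
r₁ = λ·B[:,0] = (+0.92749,-0.03947,+0.37176); r₂ = λ·B[:,1] = (+0.15198,+0.94834,-0.27848)
r₃ = r₁×r₂ = (-0.34156,+0.31479,+0.88557); SVD([r₁ r₂ r₃]) → R = UVᵀ:
  R  [+0.92749 +0.15198 -0.34156]
  R  [-0.03947 +0.94834 +0.31479]
  R  [+0.37176 -0.27848 +0.88557]
t = (-0.13252, -0.45242, +1.23881) m
tr R = 2.761400; θ = arccos((tr R − 1)/2) = 0.493459 rad = 28.273°
axis k = ((R−Rᵀ)₃₂, (R−Rᵀ)₁₃, (R−Rᵀ)₂₁) / (2 sinθ) = (-0.626250, -0.752972, -0.202099)
rvec = θ·k = (-0.309029, -0.371561, -0.099727)

rvec=(-0.3090, -0.3716, -0.0997) tvec=(-0.1325, -0.4524, 1.2388)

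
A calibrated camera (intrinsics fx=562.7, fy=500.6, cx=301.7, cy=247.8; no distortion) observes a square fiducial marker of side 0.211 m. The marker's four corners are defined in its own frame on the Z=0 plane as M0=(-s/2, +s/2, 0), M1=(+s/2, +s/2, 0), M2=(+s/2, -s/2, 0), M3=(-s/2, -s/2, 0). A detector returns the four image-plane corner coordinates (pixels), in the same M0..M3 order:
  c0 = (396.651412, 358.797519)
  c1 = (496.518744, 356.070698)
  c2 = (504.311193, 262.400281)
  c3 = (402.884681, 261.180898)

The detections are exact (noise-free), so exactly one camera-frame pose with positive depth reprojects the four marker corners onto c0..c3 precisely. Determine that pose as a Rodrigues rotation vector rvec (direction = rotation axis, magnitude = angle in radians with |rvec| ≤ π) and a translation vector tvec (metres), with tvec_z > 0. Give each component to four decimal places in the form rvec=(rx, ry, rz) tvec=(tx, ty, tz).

rvec=(0.0986, -0.2137, 0.0291) tvec=(0.2884, 0.1350, 1.0861)

Intrinsics K: fx=562.7, fy=500.6, cx=301.7, cy=247.8
Marker side s = 0.211 m; corners in marker frame (Z=0):
  M0 = (-0.1055, +0.1055, 0)
  M1 = (+0.1055, +0.1055, 0)
  M2 = (+0.1055, -0.1055, 0)
  M3 = (-0.1055, -0.1055, 0)
Detected image corners:
  c0 = (396.651412, 358.797519) px
  c1 = (496.518744, 356.070698) px
  c2 = (504.311193, 262.400281) px
  c3 = (402.884681, 261.180898) px
Planar DLT: solve 8×8 A·h = b for H (H[2,2]=1):
  H  [+565.28669 +5.88686 +451.10109]
  H  [+57.09687 +480.05818 +310.04395]
  H  [+0.19623 +0.08709 +1.00000]
B = K⁻¹H; ‖b₁‖=0.920699, ‖b₂‖=0.920699; λ = 2/(‖b₁‖+‖b₂‖) = 1.086131, sign → tz>0 ⇒ λ=+1.086131
r₁ = λ·B[:,0] = (+0.97685,+0.01838,+0.21313); r₂ = λ·B[:,1] = (-0.03936,+0.99474,+0.09459)
r₃ = r₁×r₂ = (-0.21027,-0.10079,+0.97243); SVD([r₁ r₂ r₃]) → R = UVᵀ:
  R  [+0.97685 -0.03936 -0.21027]
  R  [+0.01838 +0.99474 -0.10079]
  R  [+0.21313 +0.09459 +0.97243]
t = (+0.28838, +0.13505, +1.08613) m
tr R = 2.944022; θ = arccos((tr R − 1)/2) = 0.237151 rad = 13.588°
axis k = ((R−Rᵀ)₃₂, (R−Rᵀ)₁₃, (R−Rᵀ)₂₁) / (2 sinθ) = (+0.415831, -0.901103, +0.122875)
rvec = θ·k = (+0.098615, -0.213698, +0.029140)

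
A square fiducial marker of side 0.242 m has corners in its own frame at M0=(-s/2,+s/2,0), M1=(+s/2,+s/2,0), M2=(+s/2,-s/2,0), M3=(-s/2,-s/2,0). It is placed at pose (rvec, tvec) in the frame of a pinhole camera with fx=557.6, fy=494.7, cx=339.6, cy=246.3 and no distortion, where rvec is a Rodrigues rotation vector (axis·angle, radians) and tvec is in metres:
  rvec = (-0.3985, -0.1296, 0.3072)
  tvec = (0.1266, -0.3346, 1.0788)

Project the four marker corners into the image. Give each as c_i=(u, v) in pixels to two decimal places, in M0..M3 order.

c0=(328.54, 117.06) c1=(451.62, 155.76) c2=(473.96, 71.06) c3=(361.84, 34.54)

Intrinsics K: fx=557.6, fy=494.7, cx=339.6, cy=246.3
Marker side s = 0.242 m; corners in marker frame (Z=0):
  M0 = (-0.1210, +0.1210, 0)
  M1 = (+0.1210, +0.1210, 0)
  M2 = (+0.1210, -0.1210, 0)
  M3 = (-0.1210, -0.1210, 0)
rvec = (-0.3985, -0.1296, 0.3072), |rvec| = θ = 0.51959 rad = 29.770°
Rodrigues: sinθ=0.49652, 1−cosθ=0.13198; R = I + sinθ·[k]× + (1−cosθ)·[k]×²:
    [+0.94566 -0.26832 -0.18369]
    [+0.31881 +0.87624 +0.36135]
    [+0.06400 -0.40027 +0.91416]
t = (0.1266, -0.3346, 1.0788) m
M0: Pc = R·M0+t = (-0.02029, -0.26715, +1.02262); u = 557.6·(-0.02029)/1.02262 + 339.6 = 328.5363, v = 494.7·(-0.26715)/1.02262 + 246.3 = 117.0638
M1: Pc = R·M1+t = (+0.20856, -0.19000, +1.03811); u = 557.6·(+0.20856)/1.03811 + 339.6 = 451.6227, v = 494.7·(-0.19000)/1.03811 + 246.3 = 155.7579
M2: Pc = R·M2+t = (+0.27349, -0.40205, +1.13498); u = 557.6·(+0.27349)/1.13498 + 339.6 = 473.9624, v = 494.7·(-0.40205)/1.13498 + 246.3 = 71.0600
M3: Pc = R·M3+t = (+0.04464, -0.47920, +1.11949); u = 557.6·(+0.04464)/1.11949 + 339.6 = 361.8355, v = 494.7·(-0.47920)/1.11949 + 246.3 = 34.5422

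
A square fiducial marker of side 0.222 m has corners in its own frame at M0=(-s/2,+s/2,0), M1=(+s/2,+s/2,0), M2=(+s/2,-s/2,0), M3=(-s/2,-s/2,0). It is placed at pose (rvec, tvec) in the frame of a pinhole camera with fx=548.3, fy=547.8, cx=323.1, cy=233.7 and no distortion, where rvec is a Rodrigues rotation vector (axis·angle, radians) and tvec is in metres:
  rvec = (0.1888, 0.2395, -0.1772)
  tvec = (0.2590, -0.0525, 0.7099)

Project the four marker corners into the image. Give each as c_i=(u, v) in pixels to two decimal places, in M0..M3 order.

Intrinsics K: fx=548.3, fy=547.8, cx=323.1, cy=233.7
Marker side s = 0.222 m; corners in marker frame (Z=0):
  M0 = (-0.1110, +0.1110, 0)
  M1 = (+0.1110, +0.1110, 0)
  M2 = (+0.1110, -0.1110, 0)
  M3 = (-0.1110, -0.1110, 0)
rvec = (0.1888, 0.2395, -0.1772), |rvec| = θ = 0.35271 rad = 20.209°
Rodrigues: sinθ=0.34544, 1−cosθ=0.06156; R = I + sinθ·[k]× + (1−cosθ)·[k]×²:
    [+0.95608 +0.19592 +0.21801]
    [-0.15117 +0.96682 -0.20591]
    [-0.25112 +0.16391 +0.95398]
t = (0.2590, -0.0525, 0.7099) m
M0: Pc = R·M0+t = (+0.17462, +0.07160, +0.75597); u = 548.3·(+0.17462)/0.75597 + 323.1 = 449.7531, v = 547.8·(+0.07160)/0.75597 + 233.7 = 285.5821
M1: Pc = R·M1+t = (+0.38687, +0.03804, +0.70022); u = 548.3·(+0.38687)/0.70022 + 323.1 = 626.0365, v = 547.8·(+0.03804)/0.70022 + 233.7 = 263.4575
M2: Pc = R·M2+t = (+0.34338, -0.17660, +0.66383); u = 548.3·(+0.34338)/0.66383 + 323.1 = 606.7165, v = 547.8·(-0.17660)/0.66383 + 233.7 = 87.9700
M3: Pc = R·M3+t = (+0.13113, -0.14304, +0.71958); u = 548.3·(+0.13113)/0.71958 + 323.1 = 423.0157, v = 547.8·(-0.14304)/0.71958 + 233.7 = 124.8091

c0=(449.75, 285.58) c1=(626.04, 263.46) c2=(606.72, 87.97) c3=(423.02, 124.81)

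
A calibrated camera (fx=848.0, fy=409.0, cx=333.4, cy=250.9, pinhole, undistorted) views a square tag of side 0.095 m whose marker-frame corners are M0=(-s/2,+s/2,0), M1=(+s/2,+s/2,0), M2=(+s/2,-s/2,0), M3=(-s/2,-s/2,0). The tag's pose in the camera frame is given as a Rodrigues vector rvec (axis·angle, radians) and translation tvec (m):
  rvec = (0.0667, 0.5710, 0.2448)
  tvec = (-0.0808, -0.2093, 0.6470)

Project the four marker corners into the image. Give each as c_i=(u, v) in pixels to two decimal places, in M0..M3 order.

Intrinsics K: fx=848.0, fy=409.0, cx=333.4, cy=250.9
Marker side s = 0.095 m; corners in marker frame (Z=0):
  M0 = (-0.0475, +0.0475, 0)
  M1 = (+0.0475, +0.0475, 0)
  M2 = (+0.0475, -0.0475, 0)
  M3 = (-0.0475, -0.0475, 0)
rvec = (0.0667, 0.5710, 0.2448), |rvec| = θ = 0.62483 rad = 35.800°
Rodrigues: sinθ=0.58496, 1−cosθ=0.18894; R = I + sinθ·[k]× + (1−cosθ)·[k]×²:
    [+0.81321 -0.21075 +0.54247]
    [+0.24761 +0.96885 +0.00520]
    [-0.52666 +0.13009 +0.84006]
t = (-0.0808, -0.2093, 0.6470) m
M0: Pc = R·M0+t = (-0.12944, -0.17504, +0.67820); u = 848.0·(-0.12944)/0.67820 + 333.4 = 171.5536, v = 409.0·(-0.17504)/0.67820 + 250.9 = 145.3377
M1: Pc = R·M1+t = (-0.05218, -0.15152, +0.62816); u = 848.0·(-0.05218)/0.62816 + 333.4 = 262.9548, v = 409.0·(-0.15152)/0.62816 + 250.9 = 152.2456
M2: Pc = R·M2+t = (-0.03216, -0.24356, +0.61580); u = 848.0·(-0.03216)/0.61580 + 333.4 = 289.1112, v = 409.0·(-0.24356)/0.61580 + 250.9 = 89.1351
M3: Pc = R·M3+t = (-0.10942, -0.26708, +0.66584); u = 848.0·(-0.10942)/0.66584 + 333.4 = 194.0480, v = 409.0·(-0.26708)/0.66584 + 250.9 = 86.8413

c0=(171.55, 145.34) c1=(262.95, 152.25) c2=(289.11, 89.14) c3=(194.05, 86.84)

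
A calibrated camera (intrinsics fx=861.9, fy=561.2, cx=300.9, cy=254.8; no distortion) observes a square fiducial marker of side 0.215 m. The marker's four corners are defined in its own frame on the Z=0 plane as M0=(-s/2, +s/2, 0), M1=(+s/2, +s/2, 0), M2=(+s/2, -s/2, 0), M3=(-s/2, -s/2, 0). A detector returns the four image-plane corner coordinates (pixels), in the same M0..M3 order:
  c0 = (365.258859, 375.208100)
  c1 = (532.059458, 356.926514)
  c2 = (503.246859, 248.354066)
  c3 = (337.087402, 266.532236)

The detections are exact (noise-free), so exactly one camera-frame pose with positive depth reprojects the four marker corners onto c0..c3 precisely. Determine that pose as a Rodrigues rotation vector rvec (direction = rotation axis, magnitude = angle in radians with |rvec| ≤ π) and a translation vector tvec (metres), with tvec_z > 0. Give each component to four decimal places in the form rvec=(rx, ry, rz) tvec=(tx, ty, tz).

rvec=(-0.0200, 0.0001, -0.1664) tvec=(0.1700, 0.1112, 1.0975)

Intrinsics K: fx=861.9, fy=561.2, cx=300.9, cy=254.8
Marker side s = 0.215 m; corners in marker frame (Z=0):
  M0 = (-0.1075, +0.1075, 0)
  M1 = (+0.1075, +0.1075, 0)
  M2 = (+0.1075, -0.1075, 0)
  M3 = (-0.1075, -0.1075, 0)
Detected image corners:
  c0 = (365.258859, 375.208100) px
  c1 = (532.059458, 356.926514) px
  c2 = (503.246859, 248.354066) px
  c3 = (337.087402, 266.532236) px
Planar DLT: solve 8×8 A·h = b for H (H[2,2]=1):
  H  [+774.92329 +124.63713 +434.39772]
  H  [-84.35872 +499.57056 +311.64791]
  H  [+0.00138 -0.01815 +1.00000]
B = K⁻¹H; ‖b₁‖=0.911195, ‖b₂‖=0.911195; λ = 2/(‖b₁‖+‖b₂‖) = 1.097460, sign → tz>0 ⇒ λ=+1.097460
r₁ = λ·B[:,0] = (+0.98618,-0.16566,+0.00152); r₂ = λ·B[:,1] = (+0.16565,+0.98598,-0.01992)
r₃ = r₁×r₂ = (+0.00180,+0.01989,+0.99980); SVD([r₁ r₂ r₃]) → R = UVᵀ:
  R  [+0.98618 +0.16565 +0.00180]
  R  [-0.16566 +0.98598 +0.01989]
  R  [+0.00152 -0.01992 +0.99980]
t = (+0.16998, +0.11117, +1.09746) m
tr R = 2.971965; θ = arccos((tr R − 1)/2) = 0.167631 rad = 9.605°
axis k = ((R−Rᵀ)₃₂, (R−Rᵀ)₁₃, (R−Rᵀ)₂₁) / (2 sinθ) = (-0.119305, +0.000859, -0.992857)
rvec = θ·k = (-0.019999, +0.000144, -0.166434)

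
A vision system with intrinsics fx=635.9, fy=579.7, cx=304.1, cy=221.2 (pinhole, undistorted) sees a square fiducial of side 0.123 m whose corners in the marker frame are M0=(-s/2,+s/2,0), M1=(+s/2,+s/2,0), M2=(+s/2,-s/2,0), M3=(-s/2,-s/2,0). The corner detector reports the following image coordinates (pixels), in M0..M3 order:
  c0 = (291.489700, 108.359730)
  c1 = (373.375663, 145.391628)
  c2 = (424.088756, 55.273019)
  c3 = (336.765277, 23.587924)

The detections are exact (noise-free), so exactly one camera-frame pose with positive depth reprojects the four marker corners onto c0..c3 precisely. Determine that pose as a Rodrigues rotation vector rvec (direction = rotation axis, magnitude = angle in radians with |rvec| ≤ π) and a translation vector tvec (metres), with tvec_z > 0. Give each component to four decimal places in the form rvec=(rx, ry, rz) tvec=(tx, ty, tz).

Intrinsics K: fx=635.9, fy=579.7, cx=304.1, cy=221.2
Marker side s = 0.123 m; corners in marker frame (Z=0):
  M0 = (-0.0615, +0.0615, 0)
  M1 = (+0.0615, +0.0615, 0)
  M2 = (+0.0615, -0.0615, 0)
  M3 = (-0.0615, -0.0615, 0)
Detected image corners:
  c0 = (291.489700, 108.359730) px
  c1 = (373.375663, 145.391628) px
  c2 = (424.088756, 55.273019) px
  c3 = (336.765277, 23.587924) px
Planar DLT: solve 8×8 A·h = b for H (H[2,2]=1):
  H  [+482.84653 -319.31452 +354.64526]
  H  [+231.83806 +726.52338 +83.07508]
  H  [-0.57439 +0.19668 +1.00000]
B = K⁻¹H; ‖b₁‖=1.335049, ‖b₂‖=1.335049; λ = 2/(‖b₁‖+‖b₂‖) = 0.749036, sign → tz>0 ⇒ λ=+0.749036
r₁ = λ·B[:,0] = (+0.77450,+0.46373,-0.43024); r₂ = λ·B[:,1] = (-0.44658,+0.88253,+0.14732)
r₃ = r₁×r₂ = (+0.44802,+0.07803,+0.89061); SVD([r₁ r₂ r₃]) → R = UVᵀ:
  R  [+0.77450 -0.44658 +0.44802]
  R  [+0.46373 +0.88253 +0.07803]
  R  [-0.43024 +0.14732 +0.89061]
t = (+0.05954, -0.17847, +0.74904) m
tr R = 2.547648; θ = arccos((tr R − 1)/2) = 0.685940 rad = 39.301°
axis k = ((R−Rᵀ)₃₂, (R−Rᵀ)₁₃, (R−Rᵀ)₂₁) / (2 sinθ) = (+0.054693, +0.693285, +0.718586)
rvec = θ·k = (+0.037516, +0.475552, +0.492907)

rvec=(0.0375, 0.4756, 0.4929) tvec=(0.0595, -0.1785, 0.7490)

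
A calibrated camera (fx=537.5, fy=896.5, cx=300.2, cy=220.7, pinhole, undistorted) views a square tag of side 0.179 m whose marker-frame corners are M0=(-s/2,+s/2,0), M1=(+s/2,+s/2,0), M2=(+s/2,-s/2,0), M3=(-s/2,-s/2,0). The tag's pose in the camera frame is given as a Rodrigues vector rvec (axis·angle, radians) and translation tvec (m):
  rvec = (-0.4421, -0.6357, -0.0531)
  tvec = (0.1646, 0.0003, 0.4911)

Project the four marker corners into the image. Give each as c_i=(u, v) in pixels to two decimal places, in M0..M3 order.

Intrinsics K: fx=537.5, fy=896.5, cx=300.2, cy=220.7
Marker side s = 0.179 m; corners in marker frame (Z=0):
  M0 = (-0.0895, +0.0895, 0)
  M1 = (+0.0895, +0.0895, 0)
  M2 = (+0.0895, -0.0895, 0)
  M3 = (-0.0895, -0.0895, 0)
rvec = (-0.4421, -0.6357, -0.0531), |rvec| = θ = 0.77614 rad = 44.469°
Rodrigues: sinθ=0.70053, 1−cosθ=0.28637; R = I + sinθ·[k]× + (1−cosθ)·[k]×²:
    [+0.80654 +0.18153 -0.56261]
    [+0.08568 +0.90574 +0.41508]
    [+0.58493 -0.38298 +0.71497]
t = (0.1646, 0.0003, 0.4911) m
M0: Pc = R·M0+t = (+0.10866, +0.07370, +0.40447); u = 537.5·(+0.10866)/0.40447 + 300.2 = 444.6000, v = 896.5·(+0.07370)/0.40447 + 220.7 = 384.0440
M1: Pc = R·M1+t = (+0.25303, +0.08903, +0.50917); u = 537.5·(+0.25303)/0.50917 + 300.2 = 567.3094, v = 896.5·(+0.08903)/0.50917 + 220.7 = 377.4586
M2: Pc = R·M2+t = (+0.22054, -0.07310, +0.57773); u = 537.5·(+0.22054)/0.57773 + 300.2 = 505.3817, v = 896.5·(-0.07310)/0.57773 + 220.7 = 107.2729
M3: Pc = R·M3+t = (+0.07617, -0.08843, +0.47303); u = 537.5·(+0.07617)/0.47303 + 300.2 = 386.7487, v = 896.5·(-0.08843)/0.47303 + 220.7 = 53.0991

c0=(444.60, 384.04) c1=(567.31, 377.46) c2=(505.38, 107.27) c3=(386.75, 53.10)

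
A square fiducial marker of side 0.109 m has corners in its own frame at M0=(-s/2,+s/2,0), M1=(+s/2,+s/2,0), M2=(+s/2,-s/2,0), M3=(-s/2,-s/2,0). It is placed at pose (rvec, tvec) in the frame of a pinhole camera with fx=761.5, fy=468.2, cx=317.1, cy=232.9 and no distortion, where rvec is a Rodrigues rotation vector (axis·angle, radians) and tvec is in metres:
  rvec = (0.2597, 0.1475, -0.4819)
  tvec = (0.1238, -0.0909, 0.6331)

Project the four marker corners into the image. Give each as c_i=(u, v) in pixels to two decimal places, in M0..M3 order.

Intrinsics K: fx=761.5, fy=468.2, cx=317.1, cy=232.9
Marker side s = 0.109 m; corners in marker frame (Z=0):
  M0 = (-0.0545, +0.0545, 0)
  M1 = (+0.0545, +0.0545, 0)
  M2 = (+0.0545, -0.0545, 0)
  M3 = (-0.0545, -0.0545, 0)
rvec = (0.2597, 0.1475, -0.4819), |rvec| = θ = 0.56695 rad = 32.484°
Rodrigues: sinθ=0.53706, 1−cosθ=0.15646; R = I + sinθ·[k]× + (1−cosθ)·[k]×²:
    [+0.87637 +0.47514 +0.07881]
    [-0.43785 +0.85413 -0.28061]
    [-0.20064 +0.21141 +0.95658]
t = (0.1238, -0.0909, 0.6331) m
M0: Pc = R·M0+t = (+0.10193, -0.02049, +0.65556); u = 761.5·(+0.10193)/0.65556 + 317.1 = 435.5060, v = 468.2·(-0.02049)/0.65556 + 232.9 = 218.2683
M1: Pc = R·M1+t = (+0.19746, -0.06821, +0.63369); u = 761.5·(+0.19746)/0.63369 + 317.1 = 554.3842, v = 468.2·(-0.06821)/0.63369 + 232.9 = 182.5012
M2: Pc = R·M2+t = (+0.14567, -0.16131, +0.61064); u = 761.5·(+0.14567)/0.61064 + 317.1 = 498.7536, v = 468.2·(-0.16131)/0.61064 + 232.9 = 109.2159
M3: Pc = R·M3+t = (+0.05014, -0.11359, +0.63251); u = 761.5·(+0.05014)/0.63251 + 317.1 = 377.4679, v = 468.2·(-0.11359)/0.63251 + 232.9 = 148.8200

c0=(435.51, 218.27) c1=(554.38, 182.50) c2=(498.75, 109.22) c3=(377.47, 148.82)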